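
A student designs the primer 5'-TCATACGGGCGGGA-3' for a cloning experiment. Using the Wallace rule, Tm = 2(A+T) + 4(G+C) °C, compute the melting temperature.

Base counts: G=6, T=2, C=3, A=3
A+T = 5, G+C = 9
Tm = 2×5 + 4×9 = 46°C

46°C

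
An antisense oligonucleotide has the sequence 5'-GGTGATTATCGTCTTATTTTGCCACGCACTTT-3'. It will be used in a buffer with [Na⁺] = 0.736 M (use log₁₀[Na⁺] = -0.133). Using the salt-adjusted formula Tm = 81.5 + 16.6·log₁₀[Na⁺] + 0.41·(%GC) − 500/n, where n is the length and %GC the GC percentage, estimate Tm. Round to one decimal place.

Length n = 32. Base counts: A=5, C=7, G=6, T=14
G+C = 13, so %GC = 13/32 × 100 = 40.625%
Salt term: 16.6 × (-0.133) = -2.208
GC term: 0.41 × 40.625 = 16.656; length term: −500/32 = −15.625
Tm = 81.5 + (-2.208) + 16.656 − 15.625 = 80.323 → 80.3°C

80.3°C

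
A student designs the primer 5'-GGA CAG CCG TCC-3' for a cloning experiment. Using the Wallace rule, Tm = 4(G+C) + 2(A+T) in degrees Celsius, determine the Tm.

Counting bases: G=4, A=2, T=1, C=5
AT pairs contribute 3, GC pairs contribute 9.
Tm = 2(3) + 4(9) = 6 + 36 = 42°C

42°C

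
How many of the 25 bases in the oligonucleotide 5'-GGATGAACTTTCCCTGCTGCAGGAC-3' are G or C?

G=7, C=7, T=6, A=5
Total G or C: 7 + 7 = 14

14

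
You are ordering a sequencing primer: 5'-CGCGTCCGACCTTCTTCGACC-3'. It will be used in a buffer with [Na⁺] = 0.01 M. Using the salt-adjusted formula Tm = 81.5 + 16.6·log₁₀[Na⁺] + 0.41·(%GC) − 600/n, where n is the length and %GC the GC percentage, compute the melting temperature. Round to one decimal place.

47.1°C

Length n = 21. Counting bases: T=5, C=10, A=2, G=4
G+C = 14, so %GC = 14/21 × 100 = 66.667%
Salt term: 16.6 × (-2) = -33.2
GC term: 0.41 × 66.667 = 27.333; length term: −600/21 = −28.571
Tm = 81.5 + (-33.2) + 27.333 − 28.571 = 47.062 → 47.1°C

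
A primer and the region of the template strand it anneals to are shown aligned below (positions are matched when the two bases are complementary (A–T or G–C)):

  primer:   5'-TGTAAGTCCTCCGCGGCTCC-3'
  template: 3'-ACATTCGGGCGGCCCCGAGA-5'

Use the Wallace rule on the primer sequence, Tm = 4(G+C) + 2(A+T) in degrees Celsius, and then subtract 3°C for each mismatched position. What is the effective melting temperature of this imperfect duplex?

54°C

Primer base counts: A=2, T=5, G=5, C=8 → A+T=7, G+C=13
Perfect-match Tm = 2(7) + 4(13) = 14 + 52 = 66°C
Mismatches (positions where the bases are not complementary): 4 (at positions 7, 10, 14, 20)
Effective Tm = 66 − 4×3 = 66 − 12 = 54°C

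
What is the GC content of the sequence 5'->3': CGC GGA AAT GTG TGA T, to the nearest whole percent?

50%

A=4, C=2, T=4, G=6
G+C = 6 + 2 = 8 out of 16 bases
%GC = 8/16 × 100 = 50% ≈ 50%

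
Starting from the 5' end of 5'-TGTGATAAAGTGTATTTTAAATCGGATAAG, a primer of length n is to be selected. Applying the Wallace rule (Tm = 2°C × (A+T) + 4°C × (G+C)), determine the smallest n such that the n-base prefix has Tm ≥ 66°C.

First 25 bases: TGTGATAAAGTGTATTTTAAATCGG → Tm = 64°C (< 66°C)
First 26 bases: TGTGATAAAGTGTATTTTAAATCGGA → Tm = 66°C (≥ 66°C)
Each additional base adds 2°C (A/T) or 4°C (G/C), so Tm is non-decreasing in n; n = 26 is the first length to reach 66°C.

n = 26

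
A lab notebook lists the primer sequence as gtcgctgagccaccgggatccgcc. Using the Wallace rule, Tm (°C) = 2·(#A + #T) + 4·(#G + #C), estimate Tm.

Scanning the sequence gives A=3, C=10, G=8, T=3.
AT pairs contribute 6, GC pairs contribute 18.
Tm = 4·18 + 2·6 = 72 + 12 = 84°C

84°C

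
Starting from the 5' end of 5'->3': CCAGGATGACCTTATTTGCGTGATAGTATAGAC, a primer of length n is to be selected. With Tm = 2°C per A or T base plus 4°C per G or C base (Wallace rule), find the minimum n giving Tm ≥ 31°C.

n = 10

First 9 bases: CCAGGATGA → Tm = 28°C (< 31°C)
First 10 bases: CCAGGATGAC → Tm = 32°C (≥ 31°C)
Each additional base adds 2°C (A/T) or 4°C (G/C), so Tm is non-decreasing in n; n = 10 is the first length to reach 31°C.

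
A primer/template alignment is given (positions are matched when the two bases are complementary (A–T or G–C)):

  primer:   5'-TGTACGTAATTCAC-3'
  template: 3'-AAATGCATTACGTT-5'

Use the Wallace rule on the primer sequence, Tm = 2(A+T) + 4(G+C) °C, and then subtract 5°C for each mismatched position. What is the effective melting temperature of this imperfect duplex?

Primer base counts: A=4, T=5, G=2, C=3 → A+T=9, G+C=5
Perfect-match Tm = 2(9) + 4(5) = 18 + 20 = 38°C
Mismatches (positions where the bases are not complementary): 3 (at positions 2, 11, 14)
Effective Tm = 38 − 3×5 = 38 − 15 = 23°C

23°C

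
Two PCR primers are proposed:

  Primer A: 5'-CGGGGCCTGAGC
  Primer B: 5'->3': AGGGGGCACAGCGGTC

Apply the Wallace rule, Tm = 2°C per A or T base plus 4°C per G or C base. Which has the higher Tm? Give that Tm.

Primer A: A+T=2, G+C=10 → Tm = 2(2)+4(10) = 44°C
Primer B: A+T=4, G+C=12 → Tm = 2(4)+4(12) = 56°C
44°C vs 56°C → primer B is higher.

Primer B, 56°C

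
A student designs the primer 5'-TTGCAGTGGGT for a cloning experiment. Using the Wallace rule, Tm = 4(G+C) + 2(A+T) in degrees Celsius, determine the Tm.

34°C

Counting bases: C=1, G=5, T=4, A=1
AT pairs contribute 5, GC pairs contribute 6.
Tm = 2(5) + 4(6) = 10 + 24 = 34°C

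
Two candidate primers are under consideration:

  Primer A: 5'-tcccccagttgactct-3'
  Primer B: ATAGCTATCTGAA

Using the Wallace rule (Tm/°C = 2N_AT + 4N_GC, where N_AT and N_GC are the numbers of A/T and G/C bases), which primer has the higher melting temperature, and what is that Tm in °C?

Primer A: A+T=7, G+C=9 → Tm = 2(7)+4(9) = 50°C
Primer B: A+T=9, G+C=4 → Tm = 2(9)+4(4) = 34°C
50°C vs 34°C → primer A is higher.

Primer A, 50°C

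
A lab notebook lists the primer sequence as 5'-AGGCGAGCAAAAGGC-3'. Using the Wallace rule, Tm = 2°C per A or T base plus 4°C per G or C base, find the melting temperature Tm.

48°C

A=6, T=0, C=3, G=6
A+T = 6, G+C = 9
Tm = 2×6 + 4×9 = 48°C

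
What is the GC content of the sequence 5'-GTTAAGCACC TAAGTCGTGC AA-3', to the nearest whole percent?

Scanning the sequence gives T=5, C=5, A=7, G=5.
G+C = 5 + 5 = 10 out of 22 bases
%GC = 10/22 × 100 = 45.45% ≈ 45%

45%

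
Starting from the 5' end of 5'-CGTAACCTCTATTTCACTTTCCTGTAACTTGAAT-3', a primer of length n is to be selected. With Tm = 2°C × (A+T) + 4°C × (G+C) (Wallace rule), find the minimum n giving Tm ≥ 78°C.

First 27 bases: CGTAACCTCTATTTCACTTTCCTGTAA → Tm = 74°C (< 78°C)
First 28 bases: CGTAACCTCTATTTCACTTTCCTGTAAC → Tm = 78°C (≥ 78°C)
Since every base adds ≥2°C, Tm only increases with n, so the threshold is first crossed at n = 28.

n = 28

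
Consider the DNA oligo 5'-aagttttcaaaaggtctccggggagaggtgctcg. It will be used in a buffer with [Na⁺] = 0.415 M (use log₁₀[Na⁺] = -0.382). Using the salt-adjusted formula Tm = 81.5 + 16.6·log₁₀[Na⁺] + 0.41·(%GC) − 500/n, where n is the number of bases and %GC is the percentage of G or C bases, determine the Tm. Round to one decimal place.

Length n = 34. Scanning the sequence gives A=8, C=6, G=12, T=8.
G+C = 18, so %GC = 18/34 × 100 = 52.941%
Salt term: 16.6 × (-0.382) = -6.341
GC term: 0.41 × 52.941 = 21.706; length term: −500/34 = −14.706
Tm = 81.5 + (-6.341) + 21.706 − 14.706 = 82.159 → 82.2°C

82.2°C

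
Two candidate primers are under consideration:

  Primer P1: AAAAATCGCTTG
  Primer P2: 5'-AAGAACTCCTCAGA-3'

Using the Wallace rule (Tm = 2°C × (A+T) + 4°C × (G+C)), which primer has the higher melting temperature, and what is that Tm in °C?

Primer P2, 40°C

Primer P1: A+T=8, G+C=4 → Tm = 2(8)+4(4) = 32°C
Primer P2: A+T=8, G+C=6 → Tm = 2(8)+4(6) = 40°C
32°C vs 40°C → primer P2 is higher.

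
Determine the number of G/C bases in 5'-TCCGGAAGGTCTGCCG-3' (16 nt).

11

Base counts: C=5, A=2, T=3, G=6
Total G or C: 6 + 5 = 11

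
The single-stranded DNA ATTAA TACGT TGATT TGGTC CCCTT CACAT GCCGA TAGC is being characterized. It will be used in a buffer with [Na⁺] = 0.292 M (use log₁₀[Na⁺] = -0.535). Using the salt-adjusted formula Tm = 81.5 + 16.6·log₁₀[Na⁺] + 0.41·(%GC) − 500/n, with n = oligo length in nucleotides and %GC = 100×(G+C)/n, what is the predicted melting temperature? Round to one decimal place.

77.7°C

Length n = 39. A=9, T=13, G=7, C=10
G+C = 17, so %GC = 17/39 × 100 = 43.59%
Salt term: 16.6 × (-0.535) = -8.881
GC term: 0.41 × 43.59 = 17.872; length term: −500/39 = −12.821
Tm = 81.5 + (-8.881) + 17.872 − 12.821 = 77.67 → 77.7°C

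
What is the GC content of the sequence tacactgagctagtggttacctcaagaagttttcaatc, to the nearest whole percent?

A=11, C=8, T=12, G=7
G+C = 7 + 8 = 15 out of 38 bases
%GC = 15/38 × 100 = 39.47% ≈ 39%

39%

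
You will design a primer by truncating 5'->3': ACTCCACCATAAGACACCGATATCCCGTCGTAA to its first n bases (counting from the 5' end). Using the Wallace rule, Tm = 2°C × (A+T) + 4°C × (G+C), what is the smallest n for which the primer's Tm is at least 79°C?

First 26 bases: ACTCCACCATAAGACACCGATATCCC → Tm = 78°C (< 79°C)
First 27 bases: ACTCCACCATAAGACACCGATATCCCG → Tm = 82°C (≥ 79°C)
Since every base adds ≥2°C, Tm only increases with n, so the threshold is first crossed at n = 27.

n = 27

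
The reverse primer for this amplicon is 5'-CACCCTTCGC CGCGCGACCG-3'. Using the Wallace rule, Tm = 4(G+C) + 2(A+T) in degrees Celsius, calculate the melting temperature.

Base counts: C=11, T=2, G=5, A=2
So N_AT = 4 and N_GC = 16.
Tm = 2(4) + 4(16) = 8 + 64 = 72°C

72°C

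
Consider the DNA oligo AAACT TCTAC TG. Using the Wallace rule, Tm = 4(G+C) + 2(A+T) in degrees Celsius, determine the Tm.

32°C

Base counts: C=3, G=1, A=4, T=4
A+T = 8, G+C = 4
Tm = 2(8) + 4(4) = 16 + 16 = 32°C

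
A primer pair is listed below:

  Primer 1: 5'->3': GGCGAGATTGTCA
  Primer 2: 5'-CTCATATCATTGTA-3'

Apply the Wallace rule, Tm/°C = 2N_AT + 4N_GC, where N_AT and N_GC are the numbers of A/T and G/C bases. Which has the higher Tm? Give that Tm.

Primer 1, 40°C

Primer 1: A+T=6, G+C=7 → Tm = 2(6)+4(7) = 40°C
Primer 2: A+T=10, G+C=4 → Tm = 2(10)+4(4) = 36°C
40°C vs 36°C → primer 1 is higher.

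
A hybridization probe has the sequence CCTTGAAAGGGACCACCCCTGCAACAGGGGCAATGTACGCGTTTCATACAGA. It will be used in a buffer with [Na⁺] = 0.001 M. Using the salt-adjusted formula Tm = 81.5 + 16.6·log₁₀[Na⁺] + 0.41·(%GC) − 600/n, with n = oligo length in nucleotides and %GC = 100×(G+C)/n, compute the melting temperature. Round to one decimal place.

Length n = 52. Counting bases: A=15, C=15, G=13, T=9
G+C = 28, so %GC = 28/52 × 100 = 53.846%
Salt term: 16.6 × (-3) = -49.8
GC term: 0.41 × 53.846 = 22.077; length term: −600/52 = −11.538
Tm = 81.5 + (-49.8) + 22.077 − 11.538 = 42.239 → 42.2°C

42.2°C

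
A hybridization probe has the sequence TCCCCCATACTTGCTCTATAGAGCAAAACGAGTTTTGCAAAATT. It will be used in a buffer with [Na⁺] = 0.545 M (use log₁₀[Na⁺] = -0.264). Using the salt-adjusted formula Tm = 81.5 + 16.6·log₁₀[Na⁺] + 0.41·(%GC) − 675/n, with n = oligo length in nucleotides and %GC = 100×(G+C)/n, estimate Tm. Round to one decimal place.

Length n = 44. Base counts: T=13, C=11, G=6, A=14
G+C = 17, so %GC = 17/44 × 100 = 38.636%
Salt term: 16.6 × (-0.264) = -4.382
GC term: 0.41 × 38.636 = 15.841; length term: −675/44 = −15.341
Tm = 81.5 + (-4.382) + 15.841 − 15.341 = 77.618 → 77.6°C

77.6°C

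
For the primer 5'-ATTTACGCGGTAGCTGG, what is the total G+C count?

9

Base counts: T=5, C=3, A=3, G=6
Total G or C: 6 + 3 = 9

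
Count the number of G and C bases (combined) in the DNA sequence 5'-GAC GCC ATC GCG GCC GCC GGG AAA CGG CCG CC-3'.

26

Base counts: T=1, C=14, G=12, A=5
G+C = 12 + 14 = 26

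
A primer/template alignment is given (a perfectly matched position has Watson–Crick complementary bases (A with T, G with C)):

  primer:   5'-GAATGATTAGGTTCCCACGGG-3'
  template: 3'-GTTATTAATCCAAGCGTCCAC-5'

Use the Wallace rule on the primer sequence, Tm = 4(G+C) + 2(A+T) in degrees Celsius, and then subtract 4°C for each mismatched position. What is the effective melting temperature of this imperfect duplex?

Primer base counts: A=5, T=5, G=7, C=4 → A+T=10, G+C=11
Perfect-match Tm = 2(10) + 4(11) = 20 + 44 = 64°C
Mismatches (positions where the bases are not complementary): 5 (at positions 1, 5, 15, 18, 20)
Effective Tm = 64 − 5×4 = 64 − 20 = 44°C

44°C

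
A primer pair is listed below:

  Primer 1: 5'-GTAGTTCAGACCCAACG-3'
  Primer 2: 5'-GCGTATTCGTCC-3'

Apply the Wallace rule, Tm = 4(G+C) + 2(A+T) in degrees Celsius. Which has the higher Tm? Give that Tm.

Primer 1, 52°C

Primer 1: A+T=8, G+C=9 → Tm = 2(8)+4(9) = 52°C
Primer 2: A+T=5, G+C=7 → Tm = 2(5)+4(7) = 38°C
52°C vs 38°C → primer 1 is higher.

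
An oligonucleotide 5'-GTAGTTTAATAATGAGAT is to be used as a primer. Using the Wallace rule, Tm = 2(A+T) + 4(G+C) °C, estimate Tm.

44°C

Scanning the sequence gives A=7, G=4, T=7, C=0.
AT pairs contribute 14, GC pairs contribute 4.
Tm = 2×14 + 4×4 = 44°C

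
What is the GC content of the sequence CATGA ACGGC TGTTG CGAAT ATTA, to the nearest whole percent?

42%

Base counts: G=6, C=4, A=7, T=7
G+C = 6 + 4 = 10 out of 24 bases
%GC = 10/24 × 100 = 41.67% ≈ 42%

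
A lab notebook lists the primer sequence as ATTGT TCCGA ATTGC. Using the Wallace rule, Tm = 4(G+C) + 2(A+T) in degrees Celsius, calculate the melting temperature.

42°C

G=3, A=3, T=6, C=3
AT pairs contribute 9, GC pairs contribute 6.
Tm = 4·6 + 2·9 = 24 + 18 = 42°C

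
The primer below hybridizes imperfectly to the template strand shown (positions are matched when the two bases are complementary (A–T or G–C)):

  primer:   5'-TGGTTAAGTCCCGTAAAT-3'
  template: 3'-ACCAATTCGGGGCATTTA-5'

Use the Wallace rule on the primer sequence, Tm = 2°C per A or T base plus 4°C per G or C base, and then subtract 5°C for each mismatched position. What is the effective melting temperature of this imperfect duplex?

45°C

Primer base counts: A=5, T=6, G=4, C=3 → A+T=11, G+C=7
Perfect-match Tm = 2(11) + 4(7) = 22 + 28 = 50°C
Mismatches (positions where the bases are not complementary): 1 (at position 9)
Effective Tm = 50 − 1×5 = 50 − 5 = 45°C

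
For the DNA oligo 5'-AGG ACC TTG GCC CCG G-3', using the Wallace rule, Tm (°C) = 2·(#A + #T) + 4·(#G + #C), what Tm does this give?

56°C

C=6, A=2, T=2, G=6
So N_AT = 4 and N_GC = 12.
Tm = 2×4 + 4×12 = 56°C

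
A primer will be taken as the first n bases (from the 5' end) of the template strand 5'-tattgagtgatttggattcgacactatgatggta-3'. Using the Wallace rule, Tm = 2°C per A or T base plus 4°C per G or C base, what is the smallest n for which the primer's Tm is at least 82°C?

n = 31

First 30 bases: TATTGAGTGATTTGGATTCGACACTATGAT → Tm = 80°C (< 82°C)
First 31 bases: TATTGAGTGATTTGGATTCGACACTATGATG → Tm = 84°C (≥ 82°C)
Since every base adds ≥2°C, Tm only increases with n, so the threshold is first crossed at n = 31.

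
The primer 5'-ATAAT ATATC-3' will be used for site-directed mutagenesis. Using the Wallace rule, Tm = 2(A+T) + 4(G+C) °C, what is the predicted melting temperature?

Counting bases: C=1, G=0, T=4, A=5
AT pairs contribute 9, GC pairs contribute 1.
Tm = 2×9 + 4×1 = 22°C

22°C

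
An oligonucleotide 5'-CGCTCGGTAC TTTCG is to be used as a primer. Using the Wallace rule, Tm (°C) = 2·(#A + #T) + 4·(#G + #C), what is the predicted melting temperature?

Counting bases: C=5, T=5, G=4, A=1
So N_AT = 6 and N_GC = 9.
Tm = 4·9 + 2·6 = 36 + 12 = 48°C

48°C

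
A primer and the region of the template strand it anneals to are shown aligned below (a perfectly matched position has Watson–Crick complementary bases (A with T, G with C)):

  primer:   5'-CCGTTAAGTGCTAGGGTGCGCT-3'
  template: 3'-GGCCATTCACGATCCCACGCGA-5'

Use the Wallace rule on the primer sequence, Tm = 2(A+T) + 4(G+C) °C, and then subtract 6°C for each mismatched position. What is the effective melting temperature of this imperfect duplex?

64°C

Primer base counts: A=3, T=6, G=8, C=5 → A+T=9, G+C=13
Perfect-match Tm = 2(9) + 4(13) = 18 + 52 = 70°C
Mismatches (positions where the bases are not complementary): 1 (at position 4)
Effective Tm = 70 − 1×6 = 70 − 6 = 64°C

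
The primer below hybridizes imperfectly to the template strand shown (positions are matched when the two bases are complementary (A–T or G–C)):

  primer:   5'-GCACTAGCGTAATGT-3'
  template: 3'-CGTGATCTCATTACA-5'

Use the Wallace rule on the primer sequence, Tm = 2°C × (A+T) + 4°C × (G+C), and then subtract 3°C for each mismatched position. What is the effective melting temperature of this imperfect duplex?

41°C

Primer base counts: A=4, T=4, G=4, C=3 → A+T=8, G+C=7
Perfect-match Tm = 2(8) + 4(7) = 16 + 28 = 44°C
Mismatches (positions where the bases are not complementary): 1 (at position 8)
Effective Tm = 44 − 1×3 = 44 − 3 = 41°C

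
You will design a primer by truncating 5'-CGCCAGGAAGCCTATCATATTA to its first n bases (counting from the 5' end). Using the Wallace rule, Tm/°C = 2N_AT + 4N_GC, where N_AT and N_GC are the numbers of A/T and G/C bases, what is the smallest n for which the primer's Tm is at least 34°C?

n = 10

First 9 bases: CGCCAGGAA → Tm = 30°C (< 34°C)
First 10 bases: CGCCAGGAAG → Tm = 34°C (≥ 34°C)
Since every base adds ≥2°C, Tm only increases with n, so the threshold is first crossed at n = 10.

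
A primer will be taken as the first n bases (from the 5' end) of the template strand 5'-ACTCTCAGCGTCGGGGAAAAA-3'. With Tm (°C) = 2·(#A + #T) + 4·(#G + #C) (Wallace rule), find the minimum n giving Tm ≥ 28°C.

First 8 bases: ACTCTCAG → Tm = 24°C (< 28°C)
First 9 bases: ACTCTCAGC → Tm = 28°C (≥ 28°C)
Each additional base adds 2°C (A/T) or 4°C (G/C), so Tm is non-decreasing in n; n = 9 is the first length to reach 28°C.

n = 9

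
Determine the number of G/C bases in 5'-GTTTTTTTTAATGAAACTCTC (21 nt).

Base counts: C=3, T=11, A=5, G=2
Total G or C: 2 + 3 = 5

5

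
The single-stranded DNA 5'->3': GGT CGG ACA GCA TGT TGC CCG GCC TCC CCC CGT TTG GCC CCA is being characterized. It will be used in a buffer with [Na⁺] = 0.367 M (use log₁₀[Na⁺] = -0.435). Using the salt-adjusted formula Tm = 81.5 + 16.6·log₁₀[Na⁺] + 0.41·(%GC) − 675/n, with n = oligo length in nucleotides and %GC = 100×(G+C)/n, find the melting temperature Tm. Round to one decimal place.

87.5°C

Length n = 42. Counting bases: C=18, G=12, A=4, T=8
G+C = 30, so %GC = 30/42 × 100 = 71.429%
Salt term: 16.6 × (-0.435) = -7.221
GC term: 0.41 × 71.429 = 29.286; length term: −675/42 = −16.071
Tm = 81.5 + (-7.221) + 29.286 − 16.071 = 87.494 → 87.5°C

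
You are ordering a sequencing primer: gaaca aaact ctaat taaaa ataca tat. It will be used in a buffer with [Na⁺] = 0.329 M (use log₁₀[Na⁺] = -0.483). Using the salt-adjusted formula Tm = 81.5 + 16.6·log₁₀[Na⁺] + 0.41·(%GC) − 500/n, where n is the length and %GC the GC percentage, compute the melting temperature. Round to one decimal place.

Length n = 28. Scanning the sequence gives C=4, T=7, G=1, A=16.
G+C = 5, so %GC = 5/28 × 100 = 17.857%
Salt term: 16.6 × (-0.483) = -8.018
GC term: 0.41 × 17.857 = 7.321; length term: −500/28 = −17.857
Tm = 81.5 + (-8.018) + 7.321 − 17.857 = 62.946 → 62.9°C

62.9°C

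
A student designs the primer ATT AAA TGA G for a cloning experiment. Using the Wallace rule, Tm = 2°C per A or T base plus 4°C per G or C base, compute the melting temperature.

Counting bases: T=3, A=5, C=0, G=2
AT pairs contribute 8, GC pairs contribute 2.
Tm = 2(8) + 4(2) = 16 + 8 = 24°C

24°C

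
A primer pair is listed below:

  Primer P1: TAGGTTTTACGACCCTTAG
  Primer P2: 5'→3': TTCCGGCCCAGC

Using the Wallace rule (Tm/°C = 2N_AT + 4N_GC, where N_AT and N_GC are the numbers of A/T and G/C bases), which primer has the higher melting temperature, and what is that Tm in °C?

Primer P1: A+T=11, G+C=8 → Tm = 2(11)+4(8) = 54°C
Primer P2: A+T=3, G+C=9 → Tm = 2(3)+4(9) = 42°C
54°C vs 42°C → primer P1 is higher.

Primer P1, 54°C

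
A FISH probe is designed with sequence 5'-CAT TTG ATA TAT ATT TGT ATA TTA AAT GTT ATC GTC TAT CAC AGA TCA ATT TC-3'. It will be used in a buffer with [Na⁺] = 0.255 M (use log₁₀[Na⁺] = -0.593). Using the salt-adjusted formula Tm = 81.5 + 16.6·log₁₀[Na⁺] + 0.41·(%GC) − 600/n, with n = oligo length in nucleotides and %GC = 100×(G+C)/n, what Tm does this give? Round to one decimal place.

69.6°C

Length n = 53. Base counts: G=5, A=17, T=24, C=7
G+C = 12, so %GC = 12/53 × 100 = 22.642%
Salt term: 16.6 × (-0.593) = -9.844
GC term: 0.41 × 22.642 = 9.283; length term: −600/53 = −11.321
Tm = 81.5 + (-9.844) + 9.283 − 11.321 = 69.618 → 69.6°C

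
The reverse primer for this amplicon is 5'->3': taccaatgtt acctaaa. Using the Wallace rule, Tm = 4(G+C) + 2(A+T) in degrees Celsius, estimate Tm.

Base counts: T=5, A=7, G=1, C=4
A+T = 12, G+C = 5
Tm = 2(12) + 4(5) = 24 + 20 = 44°C

44°C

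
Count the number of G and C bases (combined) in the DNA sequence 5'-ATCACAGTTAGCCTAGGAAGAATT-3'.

Counting bases: T=6, C=4, A=9, G=5
Total G or C: 5 + 4 = 9

9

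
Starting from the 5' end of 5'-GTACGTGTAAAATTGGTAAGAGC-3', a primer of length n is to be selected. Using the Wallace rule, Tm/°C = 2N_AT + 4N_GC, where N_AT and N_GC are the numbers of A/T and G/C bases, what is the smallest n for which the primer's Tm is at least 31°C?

First 11 bases: GTACGTGTAAA → Tm = 30°C (< 31°C)
First 12 bases: GTACGTGTAAAA → Tm = 32°C (≥ 31°C)
Each additional base adds 2°C (A/T) or 4°C (G/C), so Tm is non-decreasing in n; n = 12 is the first length to reach 31°C.

n = 12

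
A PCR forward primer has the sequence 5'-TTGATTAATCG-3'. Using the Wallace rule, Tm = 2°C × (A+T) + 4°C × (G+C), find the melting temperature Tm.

28°C

G=2, A=3, C=1, T=5
So N_AT = 8 and N_GC = 3.
Tm = 2(8) + 4(3) = 16 + 12 = 28°C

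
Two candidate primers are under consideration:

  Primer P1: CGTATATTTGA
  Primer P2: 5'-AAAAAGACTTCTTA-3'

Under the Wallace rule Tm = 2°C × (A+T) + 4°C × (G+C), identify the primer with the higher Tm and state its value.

Primer P1: A+T=8, G+C=3 → Tm = 2(8)+4(3) = 28°C
Primer P2: A+T=11, G+C=3 → Tm = 2(11)+4(3) = 34°C
28°C vs 34°C → primer P2 is higher.

Primer P2, 34°C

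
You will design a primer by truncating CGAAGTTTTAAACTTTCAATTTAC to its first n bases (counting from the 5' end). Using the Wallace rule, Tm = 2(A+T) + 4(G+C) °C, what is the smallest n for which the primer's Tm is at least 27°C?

First 10 bases: CGAAGTTTTA → Tm = 26°C (< 27°C)
First 11 bases: CGAAGTTTTAA → Tm = 28°C (≥ 27°C)
Each additional base adds 2°C (A/T) or 4°C (G/C), so Tm is non-decreasing in n; n = 11 is the first length to reach 27°C.

n = 11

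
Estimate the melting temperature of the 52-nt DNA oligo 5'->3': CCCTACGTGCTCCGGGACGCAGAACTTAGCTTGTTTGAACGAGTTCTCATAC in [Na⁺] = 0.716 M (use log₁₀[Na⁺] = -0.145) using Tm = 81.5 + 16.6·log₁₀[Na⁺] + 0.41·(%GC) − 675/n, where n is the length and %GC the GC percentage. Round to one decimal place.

Length n = 52. Counting bases: A=11, G=12, C=15, T=14
G+C = 27, so %GC = 27/52 × 100 = 51.923%
Salt term: 16.6 × (-0.145) = -2.407
GC term: 0.41 × 51.923 = 21.288; length term: −675/52 = −12.981
Tm = 81.5 + (-2.407) + 21.288 − 12.981 = 87.4 → 87.4°C

87.4°C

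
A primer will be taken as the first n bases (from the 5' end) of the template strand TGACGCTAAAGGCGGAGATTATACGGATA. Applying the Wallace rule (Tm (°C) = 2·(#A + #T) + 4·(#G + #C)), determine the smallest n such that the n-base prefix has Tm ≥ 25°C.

First 8 bases: TGACGCTA → Tm = 24°C (< 25°C)
First 9 bases: TGACGCTAA → Tm = 26°C (≥ 25°C)
Each additional base adds 2°C (A/T) or 4°C (G/C), so Tm is non-decreasing in n; n = 9 is the first length to reach 25°C.

n = 9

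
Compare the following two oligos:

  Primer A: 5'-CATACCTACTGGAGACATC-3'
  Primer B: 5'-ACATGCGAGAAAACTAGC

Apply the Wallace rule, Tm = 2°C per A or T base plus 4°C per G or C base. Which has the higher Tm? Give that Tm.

Primer A: A+T=10, G+C=9 → Tm = 2(10)+4(9) = 56°C
Primer B: A+T=10, G+C=8 → Tm = 2(10)+4(8) = 52°C
56°C vs 52°C → primer A is higher.

Primer A, 56°C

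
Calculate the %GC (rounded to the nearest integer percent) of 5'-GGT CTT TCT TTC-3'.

Base counts: T=7, C=3, A=0, G=2
G+C = 2 + 3 = 5 out of 12 bases
%GC = 5/12 × 100 = 41.67% ≈ 42%

42%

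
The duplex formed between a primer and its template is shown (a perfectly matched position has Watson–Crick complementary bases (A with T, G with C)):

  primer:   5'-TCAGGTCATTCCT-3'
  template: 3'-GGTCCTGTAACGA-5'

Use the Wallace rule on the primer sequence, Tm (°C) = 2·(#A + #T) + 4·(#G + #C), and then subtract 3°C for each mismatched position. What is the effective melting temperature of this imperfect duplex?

29°C

Primer base counts: A=2, T=5, G=2, C=4 → A+T=7, G+C=6
Perfect-match Tm = 2(7) + 4(6) = 14 + 24 = 38°C
Mismatches (positions where the bases are not complementary): 3 (at positions 1, 6, 11)
Effective Tm = 38 − 3×3 = 38 − 9 = 29°C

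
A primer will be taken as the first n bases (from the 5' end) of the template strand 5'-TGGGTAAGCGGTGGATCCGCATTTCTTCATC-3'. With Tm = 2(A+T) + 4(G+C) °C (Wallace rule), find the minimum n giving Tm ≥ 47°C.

n = 15

First 14 bases: TGGGTAAGCGGTGG → Tm = 46°C (< 47°C)
First 15 bases: TGGGTAAGCGGTGGA → Tm = 48°C (≥ 47°C)
Since every base adds ≥2°C, Tm only increases with n, so the threshold is first crossed at n = 15.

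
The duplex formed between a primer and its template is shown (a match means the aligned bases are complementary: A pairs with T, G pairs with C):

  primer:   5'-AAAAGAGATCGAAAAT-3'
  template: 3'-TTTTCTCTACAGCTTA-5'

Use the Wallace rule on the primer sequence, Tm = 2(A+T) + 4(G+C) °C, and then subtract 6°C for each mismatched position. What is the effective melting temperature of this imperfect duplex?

16°C

Primer base counts: A=10, T=2, G=3, C=1 → A+T=12, G+C=4
Perfect-match Tm = 2(12) + 4(4) = 24 + 16 = 40°C
Mismatches (positions where the bases are not complementary): 4 (at positions 10, 11, 12, 13)
Effective Tm = 40 − 4×6 = 40 − 24 = 16°C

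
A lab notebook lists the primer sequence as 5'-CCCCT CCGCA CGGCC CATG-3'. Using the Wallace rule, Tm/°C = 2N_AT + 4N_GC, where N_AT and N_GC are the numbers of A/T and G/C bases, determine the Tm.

68°C

Counting bases: G=4, C=11, T=2, A=2
AT pairs contribute 4, GC pairs contribute 15.
Tm = 2(4) + 4(15) = 8 + 60 = 68°C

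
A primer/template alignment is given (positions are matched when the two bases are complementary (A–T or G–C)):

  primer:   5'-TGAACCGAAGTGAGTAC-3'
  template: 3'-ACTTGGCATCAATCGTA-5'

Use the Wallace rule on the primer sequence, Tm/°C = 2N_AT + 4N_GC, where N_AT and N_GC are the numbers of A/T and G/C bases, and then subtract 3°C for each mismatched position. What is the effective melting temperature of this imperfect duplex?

Primer base counts: A=6, T=3, G=5, C=3 → A+T=9, G+C=8
Perfect-match Tm = 2(9) + 4(8) = 18 + 32 = 50°C
Mismatches (positions where the bases are not complementary): 4 (at positions 8, 12, 15, 17)
Effective Tm = 50 − 4×3 = 50 − 12 = 38°C

38°C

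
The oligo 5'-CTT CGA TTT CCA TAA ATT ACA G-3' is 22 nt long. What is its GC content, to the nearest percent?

32%

Counting bases: C=5, G=2, T=8, A=7
G+C = 2 + 5 = 7 out of 22 bases
%GC = 7/22 × 100 = 31.82% ≈ 32%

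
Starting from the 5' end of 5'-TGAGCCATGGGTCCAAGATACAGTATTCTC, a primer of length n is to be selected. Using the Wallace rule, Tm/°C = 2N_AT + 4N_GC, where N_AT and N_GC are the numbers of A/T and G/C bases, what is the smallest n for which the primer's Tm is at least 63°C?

n = 21

First 20 bases: TGAGCCATGGGTCCAAGATA → Tm = 60°C (< 63°C)
First 21 bases: TGAGCCATGGGTCCAAGATAC → Tm = 64°C (≥ 63°C)
Since every base adds ≥2°C, Tm only increases with n, so the threshold is first crossed at n = 21.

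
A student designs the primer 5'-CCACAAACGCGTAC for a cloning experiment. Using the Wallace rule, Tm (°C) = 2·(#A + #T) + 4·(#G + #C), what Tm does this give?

C=6, A=5, T=1, G=2
A+T = 6, G+C = 8
Tm = 2×6 + 4×8 = 44°C

44°C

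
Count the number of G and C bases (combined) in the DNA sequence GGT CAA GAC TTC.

Scanning the sequence gives A=3, G=3, C=3, T=3.
Total G or C: 3 + 3 = 6

6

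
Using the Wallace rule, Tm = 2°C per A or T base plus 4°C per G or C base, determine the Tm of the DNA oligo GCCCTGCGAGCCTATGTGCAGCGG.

82°C

Base counts: T=4, A=3, C=8, G=9
So N_AT = 7 and N_GC = 17.
Tm = 4·17 + 2·7 = 68 + 14 = 82°C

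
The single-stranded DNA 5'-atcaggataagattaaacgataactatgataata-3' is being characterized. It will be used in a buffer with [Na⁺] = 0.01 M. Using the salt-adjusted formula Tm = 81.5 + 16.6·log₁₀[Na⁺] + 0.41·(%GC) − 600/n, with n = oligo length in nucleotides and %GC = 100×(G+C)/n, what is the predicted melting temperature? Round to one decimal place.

Length n = 34. Base counts: C=3, G=5, T=9, A=17
G+C = 8, so %GC = 8/34 × 100 = 23.529%
Salt term: 16.6 × (-2) = -33.2
GC term: 0.41 × 23.529 = 9.647; length term: −600/34 = −17.647
Tm = 81.5 + (-33.2) + 9.647 − 17.647 = 40.3 → 40.3°C

40.3°C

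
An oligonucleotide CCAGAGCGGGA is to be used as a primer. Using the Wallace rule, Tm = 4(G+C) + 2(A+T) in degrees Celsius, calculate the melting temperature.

38°C

Counting bases: T=0, A=3, C=3, G=5
AT pairs contribute 3, GC pairs contribute 8.
Tm = 2×3 + 4×8 = 38°C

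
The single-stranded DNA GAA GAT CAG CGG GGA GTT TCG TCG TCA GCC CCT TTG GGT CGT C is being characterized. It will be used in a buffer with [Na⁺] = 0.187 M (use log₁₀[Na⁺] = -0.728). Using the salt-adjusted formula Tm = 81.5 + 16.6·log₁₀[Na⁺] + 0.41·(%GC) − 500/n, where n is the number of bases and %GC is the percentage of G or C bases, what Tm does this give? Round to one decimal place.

Length n = 43. Base counts: G=15, C=11, T=11, A=6
G+C = 26, so %GC = 26/43 × 100 = 60.465%
Salt term: 16.6 × (-0.728) = -12.085
GC term: 0.41 × 60.465 = 24.791; length term: −500/43 = −11.628
Tm = 81.5 + (-12.085) + 24.791 − 11.628 = 82.578 → 82.6°C

82.6°C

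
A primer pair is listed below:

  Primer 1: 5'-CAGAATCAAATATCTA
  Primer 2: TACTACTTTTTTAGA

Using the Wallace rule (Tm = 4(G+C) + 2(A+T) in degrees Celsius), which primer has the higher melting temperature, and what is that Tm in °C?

Primer 1, 40°C

Primer 1: A+T=12, G+C=4 → Tm = 2(12)+4(4) = 40°C
Primer 2: A+T=12, G+C=3 → Tm = 2(12)+4(3) = 36°C
40°C vs 36°C → primer 1 is higher.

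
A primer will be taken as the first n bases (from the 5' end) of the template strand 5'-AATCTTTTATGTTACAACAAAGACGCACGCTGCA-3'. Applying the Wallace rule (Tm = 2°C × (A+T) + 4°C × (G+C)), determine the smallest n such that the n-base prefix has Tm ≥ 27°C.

First 11 bases: AATCTTTTATG → Tm = 26°C (< 27°C)
First 12 bases: AATCTTTTATGT → Tm = 28°C (≥ 27°C)
Since every base adds ≥2°C, Tm only increases with n, so the threshold is first crossed at n = 12.

n = 12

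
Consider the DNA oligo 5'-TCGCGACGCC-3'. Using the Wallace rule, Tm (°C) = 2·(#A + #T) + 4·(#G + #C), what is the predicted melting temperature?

36°C

Counting bases: T=1, G=3, A=1, C=5
So N_AT = 2 and N_GC = 8.
Tm = 4·8 + 2·2 = 32 + 4 = 36°C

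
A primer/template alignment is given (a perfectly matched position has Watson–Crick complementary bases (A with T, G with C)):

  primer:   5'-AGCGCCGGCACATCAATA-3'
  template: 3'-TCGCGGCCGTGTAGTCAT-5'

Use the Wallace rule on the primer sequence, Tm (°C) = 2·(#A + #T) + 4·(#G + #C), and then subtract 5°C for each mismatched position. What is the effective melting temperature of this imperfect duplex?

51°C

Primer base counts: A=6, T=2, G=4, C=6 → A+T=8, G+C=10
Perfect-match Tm = 2(8) + 4(10) = 16 + 40 = 56°C
Mismatches (positions where the bases are not complementary): 1 (at position 16)
Effective Tm = 56 − 1×5 = 56 − 5 = 51°C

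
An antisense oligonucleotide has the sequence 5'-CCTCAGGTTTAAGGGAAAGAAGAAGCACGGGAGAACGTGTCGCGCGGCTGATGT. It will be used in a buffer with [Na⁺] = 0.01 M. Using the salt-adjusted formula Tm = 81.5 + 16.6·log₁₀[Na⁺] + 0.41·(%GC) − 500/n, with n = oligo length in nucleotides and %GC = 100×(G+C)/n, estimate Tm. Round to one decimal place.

61.8°C

Length n = 54. A=15, T=9, C=10, G=20
G+C = 30, so %GC = 30/54 × 100 = 55.556%
Salt term: 16.6 × (-2) = -33.2
GC term: 0.41 × 55.556 = 22.778; length term: −500/54 = −9.259
Tm = 81.5 + (-33.2) + 22.778 − 9.259 = 61.819 → 61.8°C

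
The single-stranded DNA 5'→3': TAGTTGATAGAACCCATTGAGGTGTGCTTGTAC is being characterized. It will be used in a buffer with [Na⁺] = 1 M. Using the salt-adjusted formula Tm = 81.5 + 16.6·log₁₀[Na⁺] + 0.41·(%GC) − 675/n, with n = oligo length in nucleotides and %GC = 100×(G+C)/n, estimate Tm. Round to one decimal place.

Length n = 33. G=9, T=11, A=8, C=5
G+C = 14, so %GC = 14/33 × 100 = 42.424%
Salt term: 16.6 × (0) = 0
GC term: 0.41 × 42.424 = 17.394; length term: −675/33 = −20.455
Tm = 81.5 + (0) + 17.394 − 20.455 = 78.439 → 78.4°C

78.4°C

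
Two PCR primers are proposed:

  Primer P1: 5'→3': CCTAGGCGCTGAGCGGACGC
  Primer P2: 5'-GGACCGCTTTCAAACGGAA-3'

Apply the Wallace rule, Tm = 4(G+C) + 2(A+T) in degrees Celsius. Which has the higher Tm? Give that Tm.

Primer P1: A+T=5, G+C=15 → Tm = 2(5)+4(15) = 70°C
Primer P2: A+T=9, G+C=10 → Tm = 2(9)+4(10) = 58°C
70°C vs 58°C → primer P1 is higher.

Primer P1, 70°C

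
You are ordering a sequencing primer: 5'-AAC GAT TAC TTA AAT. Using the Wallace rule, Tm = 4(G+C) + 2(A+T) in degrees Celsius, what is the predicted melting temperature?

36°C

Base counts: A=7, T=5, C=2, G=1
AT pairs contribute 12, GC pairs contribute 3.
Tm = 2×12 + 4×3 = 36°C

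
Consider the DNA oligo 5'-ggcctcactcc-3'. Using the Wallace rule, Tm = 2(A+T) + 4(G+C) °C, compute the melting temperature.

Scanning the sequence gives T=2, C=6, G=2, A=1.
AT pairs contribute 3, GC pairs contribute 8.
Tm = 4·8 + 2·3 = 32 + 6 = 38°C

38°C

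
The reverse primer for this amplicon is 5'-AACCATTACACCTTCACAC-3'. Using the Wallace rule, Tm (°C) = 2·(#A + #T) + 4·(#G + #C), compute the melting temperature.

Base counts: C=8, G=0, T=4, A=7
AT pairs contribute 11, GC pairs contribute 8.
Tm = 2(11) + 4(8) = 22 + 32 = 54°C

54°C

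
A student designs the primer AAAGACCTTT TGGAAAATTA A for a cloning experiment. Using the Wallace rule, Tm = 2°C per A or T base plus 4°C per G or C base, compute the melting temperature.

Base counts: C=2, A=10, G=3, T=6
A+T = 16, G+C = 5
Tm = 2×16 + 4×5 = 52°C

52°C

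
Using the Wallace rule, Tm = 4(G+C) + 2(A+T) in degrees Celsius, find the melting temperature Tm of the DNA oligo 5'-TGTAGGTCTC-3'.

30°C

Scanning the sequence gives C=2, G=3, T=4, A=1.
AT pairs contribute 5, GC pairs contribute 5.
Tm = 2(5) + 4(5) = 10 + 20 = 30°C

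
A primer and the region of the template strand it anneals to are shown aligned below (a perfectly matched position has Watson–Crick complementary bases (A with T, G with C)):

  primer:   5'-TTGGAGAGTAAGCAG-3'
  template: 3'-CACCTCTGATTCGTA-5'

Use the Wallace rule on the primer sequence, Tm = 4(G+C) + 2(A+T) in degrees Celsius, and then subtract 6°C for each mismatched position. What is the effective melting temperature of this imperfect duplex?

26°C

Primer base counts: A=5, T=3, G=6, C=1 → A+T=8, G+C=7
Perfect-match Tm = 2(8) + 4(7) = 16 + 28 = 44°C
Mismatches (positions where the bases are not complementary): 3 (at positions 1, 8, 15)
Effective Tm = 44 − 3×6 = 44 − 18 = 26°C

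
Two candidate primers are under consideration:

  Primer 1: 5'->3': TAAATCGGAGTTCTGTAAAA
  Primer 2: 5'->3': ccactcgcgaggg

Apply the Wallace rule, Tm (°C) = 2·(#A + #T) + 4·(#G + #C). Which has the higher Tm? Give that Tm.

Primer 1, 52°C

Primer 1: A+T=14, G+C=6 → Tm = 2(14)+4(6) = 52°C
Primer 2: A+T=3, G+C=10 → Tm = 2(3)+4(10) = 46°C
52°C vs 46°C → primer 1 is higher.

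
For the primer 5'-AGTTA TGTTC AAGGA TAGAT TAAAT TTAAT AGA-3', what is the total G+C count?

7

C=1, T=12, A=14, G=6
Total G or C: 6 + 1 = 7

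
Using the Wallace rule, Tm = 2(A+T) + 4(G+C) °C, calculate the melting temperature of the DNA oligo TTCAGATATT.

24°C

Base counts: G=1, T=5, C=1, A=3
AT pairs contribute 8, GC pairs contribute 2.
Tm = 4·2 + 2·8 = 8 + 16 = 24°C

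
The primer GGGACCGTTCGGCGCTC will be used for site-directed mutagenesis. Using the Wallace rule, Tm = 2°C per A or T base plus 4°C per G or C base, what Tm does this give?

Scanning the sequence gives T=3, A=1, G=7, C=6.
AT pairs contribute 4, GC pairs contribute 13.
Tm = 4·13 + 2·4 = 52 + 8 = 60°C

60°C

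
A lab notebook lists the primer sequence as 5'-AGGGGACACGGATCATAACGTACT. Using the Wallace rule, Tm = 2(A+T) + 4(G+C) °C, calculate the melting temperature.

72°C

Counting bases: G=7, A=8, C=5, T=4
So N_AT = 12 and N_GC = 12.
Tm = 2×12 + 4×12 = 72°C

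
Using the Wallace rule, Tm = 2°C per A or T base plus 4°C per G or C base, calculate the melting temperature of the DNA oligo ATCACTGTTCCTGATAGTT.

Counting bases: C=4, A=4, T=8, G=3
AT pairs contribute 12, GC pairs contribute 7.
Tm = 4·7 + 2·12 = 28 + 24 = 52°C

52°C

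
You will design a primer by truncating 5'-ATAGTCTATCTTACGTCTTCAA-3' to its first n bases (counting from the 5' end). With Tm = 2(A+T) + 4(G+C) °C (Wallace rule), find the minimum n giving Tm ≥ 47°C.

n = 18

First 17 bases: ATAGTCTATCTTACGTC → Tm = 46°C (< 47°C)
First 18 bases: ATAGTCTATCTTACGTCT → Tm = 48°C (≥ 47°C)
Since every base adds ≥2°C, Tm only increases with n, so the threshold is first crossed at n = 18.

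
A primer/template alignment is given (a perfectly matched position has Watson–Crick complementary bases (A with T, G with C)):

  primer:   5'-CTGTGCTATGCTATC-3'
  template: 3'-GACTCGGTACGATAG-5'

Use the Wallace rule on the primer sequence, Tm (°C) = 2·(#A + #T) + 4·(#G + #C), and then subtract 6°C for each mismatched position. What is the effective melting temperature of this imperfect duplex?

32°C

Primer base counts: A=2, T=6, G=3, C=4 → A+T=8, G+C=7
Perfect-match Tm = 2(8) + 4(7) = 16 + 28 = 44°C
Mismatches (positions where the bases are not complementary): 2 (at positions 4, 7)
Effective Tm = 44 − 2×6 = 44 − 12 = 32°C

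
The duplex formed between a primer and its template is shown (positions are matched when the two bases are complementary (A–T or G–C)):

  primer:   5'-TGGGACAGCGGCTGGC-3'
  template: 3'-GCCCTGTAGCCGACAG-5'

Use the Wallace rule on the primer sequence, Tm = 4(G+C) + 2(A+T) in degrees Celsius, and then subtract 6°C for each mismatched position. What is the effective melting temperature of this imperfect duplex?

Primer base counts: A=2, T=2, G=8, C=4 → A+T=4, G+C=12
Perfect-match Tm = 2(4) + 4(12) = 8 + 48 = 56°C
Mismatches (positions where the bases are not complementary): 3 (at positions 1, 8, 15)
Effective Tm = 56 − 3×6 = 56 − 18 = 38°C

38°C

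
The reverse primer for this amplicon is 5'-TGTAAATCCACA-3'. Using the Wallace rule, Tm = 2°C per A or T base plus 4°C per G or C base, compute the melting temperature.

32°C

C=3, A=5, T=3, G=1
AT pairs contribute 8, GC pairs contribute 4.
Tm = 2(8) + 4(4) = 16 + 16 = 32°C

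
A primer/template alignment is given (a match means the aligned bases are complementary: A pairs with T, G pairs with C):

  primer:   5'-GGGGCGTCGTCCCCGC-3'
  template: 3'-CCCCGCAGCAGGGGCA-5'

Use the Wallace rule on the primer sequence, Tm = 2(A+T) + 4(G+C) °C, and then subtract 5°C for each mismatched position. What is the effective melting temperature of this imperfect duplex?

55°C

Primer base counts: A=0, T=2, G=7, C=7 → A+T=2, G+C=14
Perfect-match Tm = 2(2) + 4(14) = 4 + 56 = 60°C
Mismatches (positions where the bases are not complementary): 1 (at position 16)
Effective Tm = 60 − 1×5 = 60 − 5 = 55°C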